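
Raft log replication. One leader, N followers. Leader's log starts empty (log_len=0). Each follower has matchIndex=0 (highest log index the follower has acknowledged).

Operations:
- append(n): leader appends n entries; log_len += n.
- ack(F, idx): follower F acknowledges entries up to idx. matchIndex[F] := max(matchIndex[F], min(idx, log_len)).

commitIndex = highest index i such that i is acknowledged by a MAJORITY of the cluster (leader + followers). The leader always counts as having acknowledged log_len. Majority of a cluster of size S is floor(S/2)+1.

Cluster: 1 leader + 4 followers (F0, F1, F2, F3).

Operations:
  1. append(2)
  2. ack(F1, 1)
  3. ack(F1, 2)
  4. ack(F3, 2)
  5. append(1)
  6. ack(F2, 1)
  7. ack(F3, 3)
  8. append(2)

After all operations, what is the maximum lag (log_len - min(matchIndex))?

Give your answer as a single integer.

Op 1: append 2 -> log_len=2
Op 2: F1 acks idx 1 -> match: F0=0 F1=1 F2=0 F3=0; commitIndex=0
Op 3: F1 acks idx 2 -> match: F0=0 F1=2 F2=0 F3=0; commitIndex=0
Op 4: F3 acks idx 2 -> match: F0=0 F1=2 F2=0 F3=2; commitIndex=2
Op 5: append 1 -> log_len=3
Op 6: F2 acks idx 1 -> match: F0=0 F1=2 F2=1 F3=2; commitIndex=2
Op 7: F3 acks idx 3 -> match: F0=0 F1=2 F2=1 F3=3; commitIndex=2
Op 8: append 2 -> log_len=5

Answer: 5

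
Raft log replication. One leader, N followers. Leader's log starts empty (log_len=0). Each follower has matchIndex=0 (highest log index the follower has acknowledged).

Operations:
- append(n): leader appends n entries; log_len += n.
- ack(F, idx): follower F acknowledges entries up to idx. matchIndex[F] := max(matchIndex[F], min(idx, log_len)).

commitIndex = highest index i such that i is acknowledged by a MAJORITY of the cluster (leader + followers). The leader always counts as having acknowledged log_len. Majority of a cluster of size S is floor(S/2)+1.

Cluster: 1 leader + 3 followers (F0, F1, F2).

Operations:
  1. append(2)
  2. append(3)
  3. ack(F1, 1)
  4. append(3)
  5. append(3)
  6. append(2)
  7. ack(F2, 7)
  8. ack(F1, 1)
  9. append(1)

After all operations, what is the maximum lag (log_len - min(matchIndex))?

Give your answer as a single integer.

Answer: 14

Derivation:
Op 1: append 2 -> log_len=2
Op 2: append 3 -> log_len=5
Op 3: F1 acks idx 1 -> match: F0=0 F1=1 F2=0; commitIndex=0
Op 4: append 3 -> log_len=8
Op 5: append 3 -> log_len=11
Op 6: append 2 -> log_len=13
Op 7: F2 acks idx 7 -> match: F0=0 F1=1 F2=7; commitIndex=1
Op 8: F1 acks idx 1 -> match: F0=0 F1=1 F2=7; commitIndex=1
Op 9: append 1 -> log_len=14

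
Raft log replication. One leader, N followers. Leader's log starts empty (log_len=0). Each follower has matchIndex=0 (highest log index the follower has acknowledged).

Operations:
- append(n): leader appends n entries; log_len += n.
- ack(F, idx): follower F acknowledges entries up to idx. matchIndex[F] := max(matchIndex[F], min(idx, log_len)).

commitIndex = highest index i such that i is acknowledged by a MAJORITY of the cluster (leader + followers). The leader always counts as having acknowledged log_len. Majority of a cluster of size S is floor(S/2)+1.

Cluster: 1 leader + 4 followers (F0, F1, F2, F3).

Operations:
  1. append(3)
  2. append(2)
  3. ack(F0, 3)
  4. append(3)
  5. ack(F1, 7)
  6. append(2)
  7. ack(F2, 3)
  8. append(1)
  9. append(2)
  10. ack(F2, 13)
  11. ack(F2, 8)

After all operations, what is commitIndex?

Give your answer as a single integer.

Answer: 7

Derivation:
Op 1: append 3 -> log_len=3
Op 2: append 2 -> log_len=5
Op 3: F0 acks idx 3 -> match: F0=3 F1=0 F2=0 F3=0; commitIndex=0
Op 4: append 3 -> log_len=8
Op 5: F1 acks idx 7 -> match: F0=3 F1=7 F2=0 F3=0; commitIndex=3
Op 6: append 2 -> log_len=10
Op 7: F2 acks idx 3 -> match: F0=3 F1=7 F2=3 F3=0; commitIndex=3
Op 8: append 1 -> log_len=11
Op 9: append 2 -> log_len=13
Op 10: F2 acks idx 13 -> match: F0=3 F1=7 F2=13 F3=0; commitIndex=7
Op 11: F2 acks idx 8 -> match: F0=3 F1=7 F2=13 F3=0; commitIndex=7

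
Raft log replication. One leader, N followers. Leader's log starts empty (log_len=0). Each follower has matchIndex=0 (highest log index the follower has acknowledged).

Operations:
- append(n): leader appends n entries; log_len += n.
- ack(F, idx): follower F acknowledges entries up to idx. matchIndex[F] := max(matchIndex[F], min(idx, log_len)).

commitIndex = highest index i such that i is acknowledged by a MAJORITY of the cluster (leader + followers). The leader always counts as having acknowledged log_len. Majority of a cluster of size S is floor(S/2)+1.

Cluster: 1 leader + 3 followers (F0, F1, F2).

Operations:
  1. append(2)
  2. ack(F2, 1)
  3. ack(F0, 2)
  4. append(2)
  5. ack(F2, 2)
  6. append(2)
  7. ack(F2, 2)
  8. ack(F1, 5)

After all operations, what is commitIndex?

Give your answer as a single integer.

Op 1: append 2 -> log_len=2
Op 2: F2 acks idx 1 -> match: F0=0 F1=0 F2=1; commitIndex=0
Op 3: F0 acks idx 2 -> match: F0=2 F1=0 F2=1; commitIndex=1
Op 4: append 2 -> log_len=4
Op 5: F2 acks idx 2 -> match: F0=2 F1=0 F2=2; commitIndex=2
Op 6: append 2 -> log_len=6
Op 7: F2 acks idx 2 -> match: F0=2 F1=0 F2=2; commitIndex=2
Op 8: F1 acks idx 5 -> match: F0=2 F1=5 F2=2; commitIndex=2

Answer: 2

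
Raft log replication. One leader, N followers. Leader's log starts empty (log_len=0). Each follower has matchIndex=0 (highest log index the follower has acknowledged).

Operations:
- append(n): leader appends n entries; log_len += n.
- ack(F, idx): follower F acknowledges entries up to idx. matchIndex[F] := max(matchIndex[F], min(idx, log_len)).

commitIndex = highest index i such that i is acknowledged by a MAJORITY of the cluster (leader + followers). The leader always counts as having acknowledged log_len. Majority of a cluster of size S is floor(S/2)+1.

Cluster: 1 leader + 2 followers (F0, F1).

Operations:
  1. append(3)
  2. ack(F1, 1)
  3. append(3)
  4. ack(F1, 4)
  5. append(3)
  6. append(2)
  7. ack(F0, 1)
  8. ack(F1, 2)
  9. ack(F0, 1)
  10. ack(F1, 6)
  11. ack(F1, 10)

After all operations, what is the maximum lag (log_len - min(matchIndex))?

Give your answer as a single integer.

Answer: 10

Derivation:
Op 1: append 3 -> log_len=3
Op 2: F1 acks idx 1 -> match: F0=0 F1=1; commitIndex=1
Op 3: append 3 -> log_len=6
Op 4: F1 acks idx 4 -> match: F0=0 F1=4; commitIndex=4
Op 5: append 3 -> log_len=9
Op 6: append 2 -> log_len=11
Op 7: F0 acks idx 1 -> match: F0=1 F1=4; commitIndex=4
Op 8: F1 acks idx 2 -> match: F0=1 F1=4; commitIndex=4
Op 9: F0 acks idx 1 -> match: F0=1 F1=4; commitIndex=4
Op 10: F1 acks idx 6 -> match: F0=1 F1=6; commitIndex=6
Op 11: F1 acks idx 10 -> match: F0=1 F1=10; commitIndex=10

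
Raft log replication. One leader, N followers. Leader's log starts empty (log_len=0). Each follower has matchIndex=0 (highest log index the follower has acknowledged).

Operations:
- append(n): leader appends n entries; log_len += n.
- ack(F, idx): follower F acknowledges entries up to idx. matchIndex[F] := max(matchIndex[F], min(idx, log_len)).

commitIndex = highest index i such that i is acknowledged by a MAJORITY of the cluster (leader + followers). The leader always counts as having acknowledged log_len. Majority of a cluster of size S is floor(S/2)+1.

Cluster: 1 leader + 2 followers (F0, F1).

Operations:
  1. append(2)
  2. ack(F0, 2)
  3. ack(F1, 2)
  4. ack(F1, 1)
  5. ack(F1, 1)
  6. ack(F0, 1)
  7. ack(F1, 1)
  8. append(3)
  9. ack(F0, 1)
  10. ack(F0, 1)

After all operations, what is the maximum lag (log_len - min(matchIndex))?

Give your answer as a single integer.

Answer: 3

Derivation:
Op 1: append 2 -> log_len=2
Op 2: F0 acks idx 2 -> match: F0=2 F1=0; commitIndex=2
Op 3: F1 acks idx 2 -> match: F0=2 F1=2; commitIndex=2
Op 4: F1 acks idx 1 -> match: F0=2 F1=2; commitIndex=2
Op 5: F1 acks idx 1 -> match: F0=2 F1=2; commitIndex=2
Op 6: F0 acks idx 1 -> match: F0=2 F1=2; commitIndex=2
Op 7: F1 acks idx 1 -> match: F0=2 F1=2; commitIndex=2
Op 8: append 3 -> log_len=5
Op 9: F0 acks idx 1 -> match: F0=2 F1=2; commitIndex=2
Op 10: F0 acks idx 1 -> match: F0=2 F1=2; commitIndex=2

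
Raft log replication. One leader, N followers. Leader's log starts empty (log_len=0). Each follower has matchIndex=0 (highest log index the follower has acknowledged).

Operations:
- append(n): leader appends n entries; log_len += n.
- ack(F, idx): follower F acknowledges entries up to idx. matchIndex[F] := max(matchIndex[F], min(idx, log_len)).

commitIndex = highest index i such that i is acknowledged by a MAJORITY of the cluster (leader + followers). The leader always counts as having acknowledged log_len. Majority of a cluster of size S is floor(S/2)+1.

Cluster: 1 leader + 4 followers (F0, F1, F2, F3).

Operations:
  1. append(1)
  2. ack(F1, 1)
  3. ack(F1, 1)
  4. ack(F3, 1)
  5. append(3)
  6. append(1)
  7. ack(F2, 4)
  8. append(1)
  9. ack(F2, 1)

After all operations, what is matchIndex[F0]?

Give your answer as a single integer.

Op 1: append 1 -> log_len=1
Op 2: F1 acks idx 1 -> match: F0=0 F1=1 F2=0 F3=0; commitIndex=0
Op 3: F1 acks idx 1 -> match: F0=0 F1=1 F2=0 F3=0; commitIndex=0
Op 4: F3 acks idx 1 -> match: F0=0 F1=1 F2=0 F3=1; commitIndex=1
Op 5: append 3 -> log_len=4
Op 6: append 1 -> log_len=5
Op 7: F2 acks idx 4 -> match: F0=0 F1=1 F2=4 F3=1; commitIndex=1
Op 8: append 1 -> log_len=6
Op 9: F2 acks idx 1 -> match: F0=0 F1=1 F2=4 F3=1; commitIndex=1

Answer: 0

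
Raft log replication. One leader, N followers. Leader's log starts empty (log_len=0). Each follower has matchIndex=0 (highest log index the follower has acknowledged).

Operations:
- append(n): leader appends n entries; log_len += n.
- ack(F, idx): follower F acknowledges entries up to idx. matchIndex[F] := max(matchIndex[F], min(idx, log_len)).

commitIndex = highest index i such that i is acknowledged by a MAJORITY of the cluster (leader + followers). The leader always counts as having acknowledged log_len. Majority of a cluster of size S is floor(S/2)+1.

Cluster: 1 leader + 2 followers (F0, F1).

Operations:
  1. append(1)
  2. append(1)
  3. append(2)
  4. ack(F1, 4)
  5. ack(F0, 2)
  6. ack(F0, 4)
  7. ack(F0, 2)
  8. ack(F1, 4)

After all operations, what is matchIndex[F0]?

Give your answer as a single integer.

Op 1: append 1 -> log_len=1
Op 2: append 1 -> log_len=2
Op 3: append 2 -> log_len=4
Op 4: F1 acks idx 4 -> match: F0=0 F1=4; commitIndex=4
Op 5: F0 acks idx 2 -> match: F0=2 F1=4; commitIndex=4
Op 6: F0 acks idx 4 -> match: F0=4 F1=4; commitIndex=4
Op 7: F0 acks idx 2 -> match: F0=4 F1=4; commitIndex=4
Op 8: F1 acks idx 4 -> match: F0=4 F1=4; commitIndex=4

Answer: 4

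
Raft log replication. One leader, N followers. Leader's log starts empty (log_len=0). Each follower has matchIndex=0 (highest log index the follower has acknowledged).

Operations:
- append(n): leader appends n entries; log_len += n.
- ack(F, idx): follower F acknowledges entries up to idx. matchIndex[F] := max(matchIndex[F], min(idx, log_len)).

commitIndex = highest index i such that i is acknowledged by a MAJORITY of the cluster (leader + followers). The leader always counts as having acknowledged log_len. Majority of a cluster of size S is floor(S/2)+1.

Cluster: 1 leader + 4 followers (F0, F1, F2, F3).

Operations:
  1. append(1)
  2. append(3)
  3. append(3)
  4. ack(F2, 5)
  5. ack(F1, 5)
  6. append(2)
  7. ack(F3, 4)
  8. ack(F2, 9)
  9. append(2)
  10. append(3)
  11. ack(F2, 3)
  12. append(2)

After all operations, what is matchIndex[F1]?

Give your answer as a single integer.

Op 1: append 1 -> log_len=1
Op 2: append 3 -> log_len=4
Op 3: append 3 -> log_len=7
Op 4: F2 acks idx 5 -> match: F0=0 F1=0 F2=5 F3=0; commitIndex=0
Op 5: F1 acks idx 5 -> match: F0=0 F1=5 F2=5 F3=0; commitIndex=5
Op 6: append 2 -> log_len=9
Op 7: F3 acks idx 4 -> match: F0=0 F1=5 F2=5 F3=4; commitIndex=5
Op 8: F2 acks idx 9 -> match: F0=0 F1=5 F2=9 F3=4; commitIndex=5
Op 9: append 2 -> log_len=11
Op 10: append 3 -> log_len=14
Op 11: F2 acks idx 3 -> match: F0=0 F1=5 F2=9 F3=4; commitIndex=5
Op 12: append 2 -> log_len=16

Answer: 5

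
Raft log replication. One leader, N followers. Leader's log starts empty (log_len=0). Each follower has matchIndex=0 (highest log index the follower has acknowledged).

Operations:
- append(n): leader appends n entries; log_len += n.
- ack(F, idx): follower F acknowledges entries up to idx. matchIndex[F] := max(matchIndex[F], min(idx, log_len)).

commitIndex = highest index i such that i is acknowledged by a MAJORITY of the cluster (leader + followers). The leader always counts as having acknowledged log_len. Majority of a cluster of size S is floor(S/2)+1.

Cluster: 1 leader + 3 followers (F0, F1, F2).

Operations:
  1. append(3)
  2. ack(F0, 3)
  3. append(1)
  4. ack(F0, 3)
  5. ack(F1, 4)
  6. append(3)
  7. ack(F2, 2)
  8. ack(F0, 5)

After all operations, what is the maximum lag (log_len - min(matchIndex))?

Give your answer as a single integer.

Op 1: append 3 -> log_len=3
Op 2: F0 acks idx 3 -> match: F0=3 F1=0 F2=0; commitIndex=0
Op 3: append 1 -> log_len=4
Op 4: F0 acks idx 3 -> match: F0=3 F1=0 F2=0; commitIndex=0
Op 5: F1 acks idx 4 -> match: F0=3 F1=4 F2=0; commitIndex=3
Op 6: append 3 -> log_len=7
Op 7: F2 acks idx 2 -> match: F0=3 F1=4 F2=2; commitIndex=3
Op 8: F0 acks idx 5 -> match: F0=5 F1=4 F2=2; commitIndex=4

Answer: 5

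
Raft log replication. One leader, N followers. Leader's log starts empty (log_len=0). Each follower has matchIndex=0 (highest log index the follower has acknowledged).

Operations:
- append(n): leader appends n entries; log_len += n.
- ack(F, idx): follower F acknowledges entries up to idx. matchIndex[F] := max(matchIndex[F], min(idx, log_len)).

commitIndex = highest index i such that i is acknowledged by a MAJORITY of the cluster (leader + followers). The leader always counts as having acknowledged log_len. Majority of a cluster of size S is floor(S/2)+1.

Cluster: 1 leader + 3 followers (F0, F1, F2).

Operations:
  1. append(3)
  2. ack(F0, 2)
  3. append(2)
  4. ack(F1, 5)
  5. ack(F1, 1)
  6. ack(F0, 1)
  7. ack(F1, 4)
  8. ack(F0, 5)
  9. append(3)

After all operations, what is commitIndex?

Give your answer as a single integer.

Answer: 5

Derivation:
Op 1: append 3 -> log_len=3
Op 2: F0 acks idx 2 -> match: F0=2 F1=0 F2=0; commitIndex=0
Op 3: append 2 -> log_len=5
Op 4: F1 acks idx 5 -> match: F0=2 F1=5 F2=0; commitIndex=2
Op 5: F1 acks idx 1 -> match: F0=2 F1=5 F2=0; commitIndex=2
Op 6: F0 acks idx 1 -> match: F0=2 F1=5 F2=0; commitIndex=2
Op 7: F1 acks idx 4 -> match: F0=2 F1=5 F2=0; commitIndex=2
Op 8: F0 acks idx 5 -> match: F0=5 F1=5 F2=0; commitIndex=5
Op 9: append 3 -> log_len=8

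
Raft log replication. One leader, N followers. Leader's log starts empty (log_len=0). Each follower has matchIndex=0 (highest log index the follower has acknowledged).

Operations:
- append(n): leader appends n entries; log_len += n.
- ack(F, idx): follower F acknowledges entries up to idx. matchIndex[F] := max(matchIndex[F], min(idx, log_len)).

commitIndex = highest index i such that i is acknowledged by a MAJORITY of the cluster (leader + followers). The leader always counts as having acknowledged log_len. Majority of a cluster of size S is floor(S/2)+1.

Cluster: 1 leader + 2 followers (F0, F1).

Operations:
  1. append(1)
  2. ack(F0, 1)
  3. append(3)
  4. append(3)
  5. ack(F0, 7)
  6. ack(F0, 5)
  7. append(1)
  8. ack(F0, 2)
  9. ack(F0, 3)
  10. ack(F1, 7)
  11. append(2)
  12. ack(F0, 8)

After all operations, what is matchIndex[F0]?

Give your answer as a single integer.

Op 1: append 1 -> log_len=1
Op 2: F0 acks idx 1 -> match: F0=1 F1=0; commitIndex=1
Op 3: append 3 -> log_len=4
Op 4: append 3 -> log_len=7
Op 5: F0 acks idx 7 -> match: F0=7 F1=0; commitIndex=7
Op 6: F0 acks idx 5 -> match: F0=7 F1=0; commitIndex=7
Op 7: append 1 -> log_len=8
Op 8: F0 acks idx 2 -> match: F0=7 F1=0; commitIndex=7
Op 9: F0 acks idx 3 -> match: F0=7 F1=0; commitIndex=7
Op 10: F1 acks idx 7 -> match: F0=7 F1=7; commitIndex=7
Op 11: append 2 -> log_len=10
Op 12: F0 acks idx 8 -> match: F0=8 F1=7; commitIndex=8

Answer: 8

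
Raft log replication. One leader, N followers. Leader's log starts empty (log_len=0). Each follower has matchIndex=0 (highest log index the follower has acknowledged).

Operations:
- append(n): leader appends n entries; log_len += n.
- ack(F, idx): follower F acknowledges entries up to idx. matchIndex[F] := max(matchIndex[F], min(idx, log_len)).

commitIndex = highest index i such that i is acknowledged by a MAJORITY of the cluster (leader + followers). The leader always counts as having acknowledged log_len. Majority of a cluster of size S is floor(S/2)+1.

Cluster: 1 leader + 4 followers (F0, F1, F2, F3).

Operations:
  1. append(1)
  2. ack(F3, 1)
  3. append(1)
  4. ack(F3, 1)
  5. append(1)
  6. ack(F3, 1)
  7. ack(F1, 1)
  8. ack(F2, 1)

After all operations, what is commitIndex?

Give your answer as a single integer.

Answer: 1

Derivation:
Op 1: append 1 -> log_len=1
Op 2: F3 acks idx 1 -> match: F0=0 F1=0 F2=0 F3=1; commitIndex=0
Op 3: append 1 -> log_len=2
Op 4: F3 acks idx 1 -> match: F0=0 F1=0 F2=0 F3=1; commitIndex=0
Op 5: append 1 -> log_len=3
Op 6: F3 acks idx 1 -> match: F0=0 F1=0 F2=0 F3=1; commitIndex=0
Op 7: F1 acks idx 1 -> match: F0=0 F1=1 F2=0 F3=1; commitIndex=1
Op 8: F2 acks idx 1 -> match: F0=0 F1=1 F2=1 F3=1; commitIndex=1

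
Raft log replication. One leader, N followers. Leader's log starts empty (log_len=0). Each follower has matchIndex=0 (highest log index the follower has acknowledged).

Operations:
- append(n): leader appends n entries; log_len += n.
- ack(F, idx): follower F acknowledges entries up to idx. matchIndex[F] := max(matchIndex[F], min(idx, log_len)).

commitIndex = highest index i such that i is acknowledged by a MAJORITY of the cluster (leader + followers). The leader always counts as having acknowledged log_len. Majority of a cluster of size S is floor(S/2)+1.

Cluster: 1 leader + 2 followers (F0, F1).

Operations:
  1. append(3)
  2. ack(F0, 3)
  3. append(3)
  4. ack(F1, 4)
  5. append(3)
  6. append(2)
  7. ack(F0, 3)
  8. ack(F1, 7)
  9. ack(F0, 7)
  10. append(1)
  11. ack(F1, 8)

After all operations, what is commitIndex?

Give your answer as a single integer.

Answer: 8

Derivation:
Op 1: append 3 -> log_len=3
Op 2: F0 acks idx 3 -> match: F0=3 F1=0; commitIndex=3
Op 3: append 3 -> log_len=6
Op 4: F1 acks idx 4 -> match: F0=3 F1=4; commitIndex=4
Op 5: append 3 -> log_len=9
Op 6: append 2 -> log_len=11
Op 7: F0 acks idx 3 -> match: F0=3 F1=4; commitIndex=4
Op 8: F1 acks idx 7 -> match: F0=3 F1=7; commitIndex=7
Op 9: F0 acks idx 7 -> match: F0=7 F1=7; commitIndex=7
Op 10: append 1 -> log_len=12
Op 11: F1 acks idx 8 -> match: F0=7 F1=8; commitIndex=8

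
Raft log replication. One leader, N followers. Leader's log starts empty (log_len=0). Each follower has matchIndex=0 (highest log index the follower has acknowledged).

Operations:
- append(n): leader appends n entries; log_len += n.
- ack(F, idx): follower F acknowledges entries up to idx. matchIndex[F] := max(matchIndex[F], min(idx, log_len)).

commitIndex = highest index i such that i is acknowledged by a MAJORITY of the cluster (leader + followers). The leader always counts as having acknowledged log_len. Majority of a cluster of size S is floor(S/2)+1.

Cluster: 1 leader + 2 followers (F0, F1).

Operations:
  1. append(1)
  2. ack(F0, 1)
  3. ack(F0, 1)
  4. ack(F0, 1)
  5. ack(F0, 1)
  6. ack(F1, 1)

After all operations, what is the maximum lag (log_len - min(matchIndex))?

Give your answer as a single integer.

Answer: 0

Derivation:
Op 1: append 1 -> log_len=1
Op 2: F0 acks idx 1 -> match: F0=1 F1=0; commitIndex=1
Op 3: F0 acks idx 1 -> match: F0=1 F1=0; commitIndex=1
Op 4: F0 acks idx 1 -> match: F0=1 F1=0; commitIndex=1
Op 5: F0 acks idx 1 -> match: F0=1 F1=0; commitIndex=1
Op 6: F1 acks idx 1 -> match: F0=1 F1=1; commitIndex=1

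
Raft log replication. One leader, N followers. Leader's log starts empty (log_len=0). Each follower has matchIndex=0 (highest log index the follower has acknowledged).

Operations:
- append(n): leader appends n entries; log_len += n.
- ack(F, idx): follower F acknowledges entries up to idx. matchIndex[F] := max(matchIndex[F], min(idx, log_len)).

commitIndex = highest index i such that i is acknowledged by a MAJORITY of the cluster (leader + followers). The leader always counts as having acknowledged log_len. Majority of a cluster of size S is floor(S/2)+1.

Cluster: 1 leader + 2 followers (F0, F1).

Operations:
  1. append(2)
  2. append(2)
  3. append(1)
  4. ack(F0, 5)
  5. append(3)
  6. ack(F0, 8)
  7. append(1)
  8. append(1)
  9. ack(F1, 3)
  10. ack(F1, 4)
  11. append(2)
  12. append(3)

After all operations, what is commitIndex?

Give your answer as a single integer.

Op 1: append 2 -> log_len=2
Op 2: append 2 -> log_len=4
Op 3: append 1 -> log_len=5
Op 4: F0 acks idx 5 -> match: F0=5 F1=0; commitIndex=5
Op 5: append 3 -> log_len=8
Op 6: F0 acks idx 8 -> match: F0=8 F1=0; commitIndex=8
Op 7: append 1 -> log_len=9
Op 8: append 1 -> log_len=10
Op 9: F1 acks idx 3 -> match: F0=8 F1=3; commitIndex=8
Op 10: F1 acks idx 4 -> match: F0=8 F1=4; commitIndex=8
Op 11: append 2 -> log_len=12
Op 12: append 3 -> log_len=15

Answer: 8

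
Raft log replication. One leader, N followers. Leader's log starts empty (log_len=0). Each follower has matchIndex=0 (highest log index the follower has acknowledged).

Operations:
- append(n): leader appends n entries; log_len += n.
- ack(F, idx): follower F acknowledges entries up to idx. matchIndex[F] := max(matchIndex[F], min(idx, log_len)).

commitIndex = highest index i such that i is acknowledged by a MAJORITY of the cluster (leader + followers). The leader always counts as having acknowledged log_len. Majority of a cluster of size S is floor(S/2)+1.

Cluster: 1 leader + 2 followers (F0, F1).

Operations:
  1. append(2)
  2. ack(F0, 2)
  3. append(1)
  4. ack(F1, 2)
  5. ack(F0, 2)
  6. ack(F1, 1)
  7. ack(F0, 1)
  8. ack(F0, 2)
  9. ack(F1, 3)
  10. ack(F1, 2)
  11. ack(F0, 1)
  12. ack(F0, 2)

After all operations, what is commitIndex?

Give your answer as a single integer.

Answer: 3

Derivation:
Op 1: append 2 -> log_len=2
Op 2: F0 acks idx 2 -> match: F0=2 F1=0; commitIndex=2
Op 3: append 1 -> log_len=3
Op 4: F1 acks idx 2 -> match: F0=2 F1=2; commitIndex=2
Op 5: F0 acks idx 2 -> match: F0=2 F1=2; commitIndex=2
Op 6: F1 acks idx 1 -> match: F0=2 F1=2; commitIndex=2
Op 7: F0 acks idx 1 -> match: F0=2 F1=2; commitIndex=2
Op 8: F0 acks idx 2 -> match: F0=2 F1=2; commitIndex=2
Op 9: F1 acks idx 3 -> match: F0=2 F1=3; commitIndex=3
Op 10: F1 acks idx 2 -> match: F0=2 F1=3; commitIndex=3
Op 11: F0 acks idx 1 -> match: F0=2 F1=3; commitIndex=3
Op 12: F0 acks idx 2 -> match: F0=2 F1=3; commitIndex=3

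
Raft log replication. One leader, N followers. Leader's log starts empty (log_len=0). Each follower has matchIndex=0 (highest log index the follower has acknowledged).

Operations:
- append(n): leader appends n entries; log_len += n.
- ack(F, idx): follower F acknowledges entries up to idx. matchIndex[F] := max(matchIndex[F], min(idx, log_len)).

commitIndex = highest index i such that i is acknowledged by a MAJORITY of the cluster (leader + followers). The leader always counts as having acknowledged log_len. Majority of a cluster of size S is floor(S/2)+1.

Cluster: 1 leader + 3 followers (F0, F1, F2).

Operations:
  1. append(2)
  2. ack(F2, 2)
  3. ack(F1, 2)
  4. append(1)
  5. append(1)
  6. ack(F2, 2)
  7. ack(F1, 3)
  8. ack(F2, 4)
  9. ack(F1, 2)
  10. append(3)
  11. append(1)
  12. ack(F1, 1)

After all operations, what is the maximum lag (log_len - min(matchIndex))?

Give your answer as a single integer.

Answer: 8

Derivation:
Op 1: append 2 -> log_len=2
Op 2: F2 acks idx 2 -> match: F0=0 F1=0 F2=2; commitIndex=0
Op 3: F1 acks idx 2 -> match: F0=0 F1=2 F2=2; commitIndex=2
Op 4: append 1 -> log_len=3
Op 5: append 1 -> log_len=4
Op 6: F2 acks idx 2 -> match: F0=0 F1=2 F2=2; commitIndex=2
Op 7: F1 acks idx 3 -> match: F0=0 F1=3 F2=2; commitIndex=2
Op 8: F2 acks idx 4 -> match: F0=0 F1=3 F2=4; commitIndex=3
Op 9: F1 acks idx 2 -> match: F0=0 F1=3 F2=4; commitIndex=3
Op 10: append 3 -> log_len=7
Op 11: append 1 -> log_len=8
Op 12: F1 acks idx 1 -> match: F0=0 F1=3 F2=4; commitIndex=3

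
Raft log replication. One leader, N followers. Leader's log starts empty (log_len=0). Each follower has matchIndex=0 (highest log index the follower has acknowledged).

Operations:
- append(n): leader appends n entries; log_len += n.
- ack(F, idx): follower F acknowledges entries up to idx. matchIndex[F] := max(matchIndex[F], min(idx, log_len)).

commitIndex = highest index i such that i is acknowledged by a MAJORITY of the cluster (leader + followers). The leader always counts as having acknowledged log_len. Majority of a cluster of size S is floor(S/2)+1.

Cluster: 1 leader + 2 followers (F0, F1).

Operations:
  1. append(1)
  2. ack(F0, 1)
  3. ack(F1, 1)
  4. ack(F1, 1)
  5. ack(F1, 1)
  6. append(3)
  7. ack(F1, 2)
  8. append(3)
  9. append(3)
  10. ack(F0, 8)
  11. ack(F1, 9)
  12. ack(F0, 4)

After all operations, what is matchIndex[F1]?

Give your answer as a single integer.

Op 1: append 1 -> log_len=1
Op 2: F0 acks idx 1 -> match: F0=1 F1=0; commitIndex=1
Op 3: F1 acks idx 1 -> match: F0=1 F1=1; commitIndex=1
Op 4: F1 acks idx 1 -> match: F0=1 F1=1; commitIndex=1
Op 5: F1 acks idx 1 -> match: F0=1 F1=1; commitIndex=1
Op 6: append 3 -> log_len=4
Op 7: F1 acks idx 2 -> match: F0=1 F1=2; commitIndex=2
Op 8: append 3 -> log_len=7
Op 9: append 3 -> log_len=10
Op 10: F0 acks idx 8 -> match: F0=8 F1=2; commitIndex=8
Op 11: F1 acks idx 9 -> match: F0=8 F1=9; commitIndex=9
Op 12: F0 acks idx 4 -> match: F0=8 F1=9; commitIndex=9

Answer: 9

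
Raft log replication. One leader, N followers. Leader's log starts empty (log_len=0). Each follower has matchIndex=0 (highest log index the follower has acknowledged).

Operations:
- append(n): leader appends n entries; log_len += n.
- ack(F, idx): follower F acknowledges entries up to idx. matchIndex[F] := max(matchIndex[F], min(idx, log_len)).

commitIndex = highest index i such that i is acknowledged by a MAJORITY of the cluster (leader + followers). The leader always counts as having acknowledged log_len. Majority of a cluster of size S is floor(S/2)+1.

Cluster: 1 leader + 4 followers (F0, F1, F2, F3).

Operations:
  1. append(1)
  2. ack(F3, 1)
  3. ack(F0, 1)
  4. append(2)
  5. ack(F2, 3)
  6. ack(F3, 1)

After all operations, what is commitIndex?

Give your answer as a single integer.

Op 1: append 1 -> log_len=1
Op 2: F3 acks idx 1 -> match: F0=0 F1=0 F2=0 F3=1; commitIndex=0
Op 3: F0 acks idx 1 -> match: F0=1 F1=0 F2=0 F3=1; commitIndex=1
Op 4: append 2 -> log_len=3
Op 5: F2 acks idx 3 -> match: F0=1 F1=0 F2=3 F3=1; commitIndex=1
Op 6: F3 acks idx 1 -> match: F0=1 F1=0 F2=3 F3=1; commitIndex=1

Answer: 1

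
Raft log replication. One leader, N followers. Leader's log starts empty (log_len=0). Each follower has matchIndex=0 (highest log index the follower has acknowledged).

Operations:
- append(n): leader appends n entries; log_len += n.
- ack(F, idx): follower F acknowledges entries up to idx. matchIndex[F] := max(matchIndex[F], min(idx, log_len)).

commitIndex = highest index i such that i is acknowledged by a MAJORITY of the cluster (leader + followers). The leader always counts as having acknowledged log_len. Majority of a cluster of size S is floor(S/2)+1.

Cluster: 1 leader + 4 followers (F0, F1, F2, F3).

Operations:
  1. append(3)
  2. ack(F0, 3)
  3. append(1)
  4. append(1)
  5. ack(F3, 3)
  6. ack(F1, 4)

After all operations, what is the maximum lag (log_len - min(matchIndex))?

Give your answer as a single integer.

Answer: 5

Derivation:
Op 1: append 3 -> log_len=3
Op 2: F0 acks idx 3 -> match: F0=3 F1=0 F2=0 F3=0; commitIndex=0
Op 3: append 1 -> log_len=4
Op 4: append 1 -> log_len=5
Op 5: F3 acks idx 3 -> match: F0=3 F1=0 F2=0 F3=3; commitIndex=3
Op 6: F1 acks idx 4 -> match: F0=3 F1=4 F2=0 F3=3; commitIndex=3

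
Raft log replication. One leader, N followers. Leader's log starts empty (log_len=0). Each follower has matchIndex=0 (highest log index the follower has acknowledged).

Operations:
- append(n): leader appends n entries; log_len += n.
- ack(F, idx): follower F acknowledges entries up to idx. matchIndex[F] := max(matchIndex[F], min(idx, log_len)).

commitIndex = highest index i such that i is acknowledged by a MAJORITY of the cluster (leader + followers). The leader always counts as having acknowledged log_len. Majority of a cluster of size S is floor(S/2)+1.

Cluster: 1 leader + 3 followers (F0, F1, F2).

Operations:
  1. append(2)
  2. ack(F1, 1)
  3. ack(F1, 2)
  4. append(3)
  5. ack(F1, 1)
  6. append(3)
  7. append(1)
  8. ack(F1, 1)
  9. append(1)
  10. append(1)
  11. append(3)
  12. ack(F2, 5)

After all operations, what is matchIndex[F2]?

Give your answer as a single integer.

Op 1: append 2 -> log_len=2
Op 2: F1 acks idx 1 -> match: F0=0 F1=1 F2=0; commitIndex=0
Op 3: F1 acks idx 2 -> match: F0=0 F1=2 F2=0; commitIndex=0
Op 4: append 3 -> log_len=5
Op 5: F1 acks idx 1 -> match: F0=0 F1=2 F2=0; commitIndex=0
Op 6: append 3 -> log_len=8
Op 7: append 1 -> log_len=9
Op 8: F1 acks idx 1 -> match: F0=0 F1=2 F2=0; commitIndex=0
Op 9: append 1 -> log_len=10
Op 10: append 1 -> log_len=11
Op 11: append 3 -> log_len=14
Op 12: F2 acks idx 5 -> match: F0=0 F1=2 F2=5; commitIndex=2

Answer: 5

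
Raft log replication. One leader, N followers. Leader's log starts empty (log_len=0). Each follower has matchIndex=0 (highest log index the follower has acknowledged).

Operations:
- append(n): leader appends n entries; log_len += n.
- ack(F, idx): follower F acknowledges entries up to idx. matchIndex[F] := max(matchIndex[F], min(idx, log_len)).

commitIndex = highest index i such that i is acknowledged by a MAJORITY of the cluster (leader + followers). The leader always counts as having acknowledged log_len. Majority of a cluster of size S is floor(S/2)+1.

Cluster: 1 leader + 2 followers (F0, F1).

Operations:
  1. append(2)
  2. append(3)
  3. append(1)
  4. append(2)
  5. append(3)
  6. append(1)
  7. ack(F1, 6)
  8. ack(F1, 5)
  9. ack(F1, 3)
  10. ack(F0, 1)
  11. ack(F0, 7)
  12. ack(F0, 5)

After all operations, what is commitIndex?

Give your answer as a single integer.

Answer: 7

Derivation:
Op 1: append 2 -> log_len=2
Op 2: append 3 -> log_len=5
Op 3: append 1 -> log_len=6
Op 4: append 2 -> log_len=8
Op 5: append 3 -> log_len=11
Op 6: append 1 -> log_len=12
Op 7: F1 acks idx 6 -> match: F0=0 F1=6; commitIndex=6
Op 8: F1 acks idx 5 -> match: F0=0 F1=6; commitIndex=6
Op 9: F1 acks idx 3 -> match: F0=0 F1=6; commitIndex=6
Op 10: F0 acks idx 1 -> match: F0=1 F1=6; commitIndex=6
Op 11: F0 acks idx 7 -> match: F0=7 F1=6; commitIndex=7
Op 12: F0 acks idx 5 -> match: F0=7 F1=6; commitIndex=7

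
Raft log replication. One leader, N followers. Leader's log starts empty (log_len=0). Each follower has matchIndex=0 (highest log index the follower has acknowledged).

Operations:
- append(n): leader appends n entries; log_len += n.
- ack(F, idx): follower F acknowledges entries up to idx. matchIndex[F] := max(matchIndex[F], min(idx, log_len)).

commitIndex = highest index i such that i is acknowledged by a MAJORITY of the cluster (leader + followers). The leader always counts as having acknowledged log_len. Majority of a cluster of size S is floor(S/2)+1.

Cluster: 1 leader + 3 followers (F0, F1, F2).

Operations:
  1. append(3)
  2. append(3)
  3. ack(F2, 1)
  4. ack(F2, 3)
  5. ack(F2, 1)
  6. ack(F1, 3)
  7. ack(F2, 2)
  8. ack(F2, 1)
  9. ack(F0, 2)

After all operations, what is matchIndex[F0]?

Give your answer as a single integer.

Answer: 2

Derivation:
Op 1: append 3 -> log_len=3
Op 2: append 3 -> log_len=6
Op 3: F2 acks idx 1 -> match: F0=0 F1=0 F2=1; commitIndex=0
Op 4: F2 acks idx 3 -> match: F0=0 F1=0 F2=3; commitIndex=0
Op 5: F2 acks idx 1 -> match: F0=0 F1=0 F2=3; commitIndex=0
Op 6: F1 acks idx 3 -> match: F0=0 F1=3 F2=3; commitIndex=3
Op 7: F2 acks idx 2 -> match: F0=0 F1=3 F2=3; commitIndex=3
Op 8: F2 acks idx 1 -> match: F0=0 F1=3 F2=3; commitIndex=3
Op 9: F0 acks idx 2 -> match: F0=2 F1=3 F2=3; commitIndex=3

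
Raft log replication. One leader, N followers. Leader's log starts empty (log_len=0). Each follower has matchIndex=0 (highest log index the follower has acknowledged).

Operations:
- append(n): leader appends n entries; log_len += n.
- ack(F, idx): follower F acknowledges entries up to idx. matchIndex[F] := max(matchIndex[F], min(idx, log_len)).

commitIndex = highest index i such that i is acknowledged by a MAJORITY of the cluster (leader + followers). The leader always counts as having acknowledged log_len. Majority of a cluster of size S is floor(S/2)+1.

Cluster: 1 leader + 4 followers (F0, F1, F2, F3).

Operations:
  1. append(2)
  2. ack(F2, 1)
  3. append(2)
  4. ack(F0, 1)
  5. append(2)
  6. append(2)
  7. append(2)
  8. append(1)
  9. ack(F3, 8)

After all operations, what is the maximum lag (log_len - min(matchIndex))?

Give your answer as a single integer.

Op 1: append 2 -> log_len=2
Op 2: F2 acks idx 1 -> match: F0=0 F1=0 F2=1 F3=0; commitIndex=0
Op 3: append 2 -> log_len=4
Op 4: F0 acks idx 1 -> match: F0=1 F1=0 F2=1 F3=0; commitIndex=1
Op 5: append 2 -> log_len=6
Op 6: append 2 -> log_len=8
Op 7: append 2 -> log_len=10
Op 8: append 1 -> log_len=11
Op 9: F3 acks idx 8 -> match: F0=1 F1=0 F2=1 F3=8; commitIndex=1

Answer: 11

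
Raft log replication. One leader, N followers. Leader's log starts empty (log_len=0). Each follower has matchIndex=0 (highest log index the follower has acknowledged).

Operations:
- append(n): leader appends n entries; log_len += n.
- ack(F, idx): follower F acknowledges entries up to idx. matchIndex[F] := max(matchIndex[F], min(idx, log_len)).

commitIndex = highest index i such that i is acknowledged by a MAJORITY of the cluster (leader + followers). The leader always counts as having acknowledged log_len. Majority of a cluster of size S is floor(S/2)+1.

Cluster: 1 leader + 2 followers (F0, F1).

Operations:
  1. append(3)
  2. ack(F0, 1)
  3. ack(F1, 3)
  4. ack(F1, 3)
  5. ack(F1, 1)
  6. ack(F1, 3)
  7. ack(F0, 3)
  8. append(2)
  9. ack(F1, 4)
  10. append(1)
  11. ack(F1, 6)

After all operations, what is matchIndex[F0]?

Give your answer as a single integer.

Answer: 3

Derivation:
Op 1: append 3 -> log_len=3
Op 2: F0 acks idx 1 -> match: F0=1 F1=0; commitIndex=1
Op 3: F1 acks idx 3 -> match: F0=1 F1=3; commitIndex=3
Op 4: F1 acks idx 3 -> match: F0=1 F1=3; commitIndex=3
Op 5: F1 acks idx 1 -> match: F0=1 F1=3; commitIndex=3
Op 6: F1 acks idx 3 -> match: F0=1 F1=3; commitIndex=3
Op 7: F0 acks idx 3 -> match: F0=3 F1=3; commitIndex=3
Op 8: append 2 -> log_len=5
Op 9: F1 acks idx 4 -> match: F0=3 F1=4; commitIndex=4
Op 10: append 1 -> log_len=6
Op 11: F1 acks idx 6 -> match: F0=3 F1=6; commitIndex=6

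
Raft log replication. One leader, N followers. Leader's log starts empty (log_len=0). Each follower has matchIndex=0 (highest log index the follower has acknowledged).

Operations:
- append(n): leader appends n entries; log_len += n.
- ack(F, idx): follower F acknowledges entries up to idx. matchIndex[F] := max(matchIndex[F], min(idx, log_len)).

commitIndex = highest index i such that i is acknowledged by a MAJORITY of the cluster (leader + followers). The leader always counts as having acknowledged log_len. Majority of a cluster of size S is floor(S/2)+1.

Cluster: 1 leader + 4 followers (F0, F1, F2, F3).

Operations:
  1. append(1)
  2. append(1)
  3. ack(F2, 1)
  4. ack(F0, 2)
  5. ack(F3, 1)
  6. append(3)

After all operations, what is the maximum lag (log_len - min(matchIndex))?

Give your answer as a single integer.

Op 1: append 1 -> log_len=1
Op 2: append 1 -> log_len=2
Op 3: F2 acks idx 1 -> match: F0=0 F1=0 F2=1 F3=0; commitIndex=0
Op 4: F0 acks idx 2 -> match: F0=2 F1=0 F2=1 F3=0; commitIndex=1
Op 5: F3 acks idx 1 -> match: F0=2 F1=0 F2=1 F3=1; commitIndex=1
Op 6: append 3 -> log_len=5

Answer: 5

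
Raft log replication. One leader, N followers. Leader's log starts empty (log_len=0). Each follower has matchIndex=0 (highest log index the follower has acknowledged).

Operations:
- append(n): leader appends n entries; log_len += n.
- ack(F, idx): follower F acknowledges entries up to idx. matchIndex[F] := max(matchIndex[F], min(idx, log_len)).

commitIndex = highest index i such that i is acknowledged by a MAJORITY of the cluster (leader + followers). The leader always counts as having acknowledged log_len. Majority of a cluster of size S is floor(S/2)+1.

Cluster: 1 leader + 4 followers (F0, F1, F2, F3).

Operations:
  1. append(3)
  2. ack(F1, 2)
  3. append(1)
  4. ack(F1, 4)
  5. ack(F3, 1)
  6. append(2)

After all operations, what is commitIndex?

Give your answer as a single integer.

Answer: 1

Derivation:
Op 1: append 3 -> log_len=3
Op 2: F1 acks idx 2 -> match: F0=0 F1=2 F2=0 F3=0; commitIndex=0
Op 3: append 1 -> log_len=4
Op 4: F1 acks idx 4 -> match: F0=0 F1=4 F2=0 F3=0; commitIndex=0
Op 5: F3 acks idx 1 -> match: F0=0 F1=4 F2=0 F3=1; commitIndex=1
Op 6: append 2 -> log_len=6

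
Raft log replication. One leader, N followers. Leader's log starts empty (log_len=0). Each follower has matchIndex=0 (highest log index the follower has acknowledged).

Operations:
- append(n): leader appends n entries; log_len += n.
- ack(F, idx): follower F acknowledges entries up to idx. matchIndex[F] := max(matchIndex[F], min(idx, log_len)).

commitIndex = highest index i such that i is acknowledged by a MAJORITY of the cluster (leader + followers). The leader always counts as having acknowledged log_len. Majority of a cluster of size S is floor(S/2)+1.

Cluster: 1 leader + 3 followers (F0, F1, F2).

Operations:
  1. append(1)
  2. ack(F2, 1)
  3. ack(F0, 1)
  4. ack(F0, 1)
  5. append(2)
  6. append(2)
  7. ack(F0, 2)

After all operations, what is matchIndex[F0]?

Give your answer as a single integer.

Answer: 2

Derivation:
Op 1: append 1 -> log_len=1
Op 2: F2 acks idx 1 -> match: F0=0 F1=0 F2=1; commitIndex=0
Op 3: F0 acks idx 1 -> match: F0=1 F1=0 F2=1; commitIndex=1
Op 4: F0 acks idx 1 -> match: F0=1 F1=0 F2=1; commitIndex=1
Op 5: append 2 -> log_len=3
Op 6: append 2 -> log_len=5
Op 7: F0 acks idx 2 -> match: F0=2 F1=0 F2=1; commitIndex=1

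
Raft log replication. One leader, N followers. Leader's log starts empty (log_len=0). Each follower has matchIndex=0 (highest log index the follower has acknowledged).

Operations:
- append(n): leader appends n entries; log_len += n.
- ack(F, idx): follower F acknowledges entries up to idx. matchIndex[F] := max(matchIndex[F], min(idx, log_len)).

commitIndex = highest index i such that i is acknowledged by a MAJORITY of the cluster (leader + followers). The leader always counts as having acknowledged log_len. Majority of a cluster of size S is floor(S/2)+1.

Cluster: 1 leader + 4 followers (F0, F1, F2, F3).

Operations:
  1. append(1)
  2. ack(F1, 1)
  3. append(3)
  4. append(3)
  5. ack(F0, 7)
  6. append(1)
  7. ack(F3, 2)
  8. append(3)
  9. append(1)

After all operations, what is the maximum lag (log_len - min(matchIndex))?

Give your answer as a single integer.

Answer: 12

Derivation:
Op 1: append 1 -> log_len=1
Op 2: F1 acks idx 1 -> match: F0=0 F1=1 F2=0 F3=0; commitIndex=0
Op 3: append 3 -> log_len=4
Op 4: append 3 -> log_len=7
Op 5: F0 acks idx 7 -> match: F0=7 F1=1 F2=0 F3=0; commitIndex=1
Op 6: append 1 -> log_len=8
Op 7: F3 acks idx 2 -> match: F0=7 F1=1 F2=0 F3=2; commitIndex=2
Op 8: append 3 -> log_len=11
Op 9: append 1 -> log_len=12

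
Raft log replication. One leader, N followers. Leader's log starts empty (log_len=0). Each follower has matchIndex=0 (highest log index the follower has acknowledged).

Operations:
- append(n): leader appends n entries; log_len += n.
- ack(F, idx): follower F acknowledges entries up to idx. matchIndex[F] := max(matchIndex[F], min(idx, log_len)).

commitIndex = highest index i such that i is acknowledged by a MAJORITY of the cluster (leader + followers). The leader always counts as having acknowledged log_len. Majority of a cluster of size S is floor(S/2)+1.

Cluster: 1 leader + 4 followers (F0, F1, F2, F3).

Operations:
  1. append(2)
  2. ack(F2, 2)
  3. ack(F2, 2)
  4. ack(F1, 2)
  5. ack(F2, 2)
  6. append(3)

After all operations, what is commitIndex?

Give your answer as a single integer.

Op 1: append 2 -> log_len=2
Op 2: F2 acks idx 2 -> match: F0=0 F1=0 F2=2 F3=0; commitIndex=0
Op 3: F2 acks idx 2 -> match: F0=0 F1=0 F2=2 F3=0; commitIndex=0
Op 4: F1 acks idx 2 -> match: F0=0 F1=2 F2=2 F3=0; commitIndex=2
Op 5: F2 acks idx 2 -> match: F0=0 F1=2 F2=2 F3=0; commitIndex=2
Op 6: append 3 -> log_len=5

Answer: 2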